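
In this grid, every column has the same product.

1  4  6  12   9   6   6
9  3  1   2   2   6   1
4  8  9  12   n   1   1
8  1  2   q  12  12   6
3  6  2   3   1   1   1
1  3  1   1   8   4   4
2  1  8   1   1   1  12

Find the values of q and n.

q = 2, n = 1

Columns 1 and 6 each multiply to 1728, so every column has product 1728.
Column 4: 12×2×12×3×1×1 = 864, so the missing entry is 1728 ÷ 864 = 2.
Column 5: 9×2×12×1×8×1 = 1728, so the missing entry is 1728 ÷ 1728 = 1.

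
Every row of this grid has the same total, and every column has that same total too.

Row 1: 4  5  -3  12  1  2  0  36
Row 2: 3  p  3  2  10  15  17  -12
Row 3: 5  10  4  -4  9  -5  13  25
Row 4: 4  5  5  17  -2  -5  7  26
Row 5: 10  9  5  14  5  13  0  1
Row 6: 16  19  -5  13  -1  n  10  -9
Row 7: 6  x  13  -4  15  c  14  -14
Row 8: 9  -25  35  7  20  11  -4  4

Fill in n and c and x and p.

n = 14, c = 12, x = 15, p = 19

Rows 1 and 3 both sum to 57, so that's the common total.
The known cells in row 2 total 38, leaving 57 − 38 = 19 for the blank.
The known cells in column 2 total 42, leaving 57 − 42 = 15 for the blank.
The known cells in row 6 total 43, leaving 57 − 43 = 14 for the blank.
The known cells in row 7 total 45, leaving 57 − 45 = 12 for the blank.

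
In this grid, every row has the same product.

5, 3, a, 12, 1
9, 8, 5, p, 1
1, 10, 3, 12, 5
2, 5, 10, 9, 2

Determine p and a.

p = 5, a = 10

Rows 3 and 4 each multiply to 1800, so every row has product 1800.
Row 2: 9×8×5×1 = 360, so the missing entry is 1800 ÷ 360 = 5.
Row 1: 5×3×12×1 = 180, so the missing entry is 1800 ÷ 180 = 10.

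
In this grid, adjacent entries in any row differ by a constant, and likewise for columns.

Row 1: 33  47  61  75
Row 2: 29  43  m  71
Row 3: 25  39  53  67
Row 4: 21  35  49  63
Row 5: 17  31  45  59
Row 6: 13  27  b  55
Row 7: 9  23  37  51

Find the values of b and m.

Along each row the entries change by 14 per step; down each column they change by -4.
Row 6: from 13 at column 1, stepping by 14 to column 3 gives 41.
Row 2: from 29 at column 1, stepping by 14 to column 3 gives 57.

b = 41, m = 57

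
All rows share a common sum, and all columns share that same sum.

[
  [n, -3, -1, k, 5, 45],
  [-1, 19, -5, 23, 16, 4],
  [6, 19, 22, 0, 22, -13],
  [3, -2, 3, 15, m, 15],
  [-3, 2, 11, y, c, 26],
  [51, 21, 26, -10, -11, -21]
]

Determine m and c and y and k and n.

m = 22, c = 2, y = 18, k = 10, n = 0

Rows 2 and 3 both sum to 56, so that's the common total.
The known cells in row 4 total 34, leaving 56 − 34 = 22 for the blank.
The known cells in column 5 total 54, leaving 56 − 54 = 2 for the blank.
The known cells in column 1 total 56, leaving 56 − 56 = 0 for the blank.
The known cells in row 5 total 38, leaving 56 − 38 = 18 for the blank.
The known cells in row 1 total 46, leaving 56 − 46 = 10 for the blank.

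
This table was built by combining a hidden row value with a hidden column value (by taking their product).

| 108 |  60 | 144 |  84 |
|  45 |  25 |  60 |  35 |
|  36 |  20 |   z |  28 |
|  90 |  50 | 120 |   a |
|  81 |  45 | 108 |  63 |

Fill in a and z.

a = 70, z = 48

Each row is a constant multiple of every other row — this is a multiplication table with the headers hidden.
Row 4 is 50/60 = 5/6 times row 1, so its entry in column 4 is 84 × 5/6 = 70.
Row 3 is 20/60 = 1/3 times row 1, so its entry in column 3 is 144 × 1/3 = 48.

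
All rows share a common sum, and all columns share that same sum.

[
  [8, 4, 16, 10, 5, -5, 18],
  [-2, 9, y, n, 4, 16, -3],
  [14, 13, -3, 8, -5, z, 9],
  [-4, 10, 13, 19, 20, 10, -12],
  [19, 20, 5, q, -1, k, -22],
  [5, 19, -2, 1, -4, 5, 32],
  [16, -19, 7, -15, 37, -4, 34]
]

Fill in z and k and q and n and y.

Rows 1 and 4 both sum to 56, so that's the common total.
Column 3 has 16 − 3 + 13 + 5 − 2 + 7 = 36; the blank must be 56 − 36 = 20.
Row 3 has 14 + 13 − 3 + 8 − 5 + 9 = 36; the blank must be 56 − 36 = 20.
Column 6 has -5 + 16 + 20 + 10 + 5 − 4 = 42; the blank must be 56 − 42 = 14.
Row 5 has 19 + 20 + 5 − 1 + 14 − 22 = 35; the blank must be 56 − 35 = 21.
Row 2 has -2 + 9 + 20 + 4 + 16 − 3 = 44; the blank must be 56 − 44 = 12.

z = 20, k = 14, q = 21, n = 12, y = 20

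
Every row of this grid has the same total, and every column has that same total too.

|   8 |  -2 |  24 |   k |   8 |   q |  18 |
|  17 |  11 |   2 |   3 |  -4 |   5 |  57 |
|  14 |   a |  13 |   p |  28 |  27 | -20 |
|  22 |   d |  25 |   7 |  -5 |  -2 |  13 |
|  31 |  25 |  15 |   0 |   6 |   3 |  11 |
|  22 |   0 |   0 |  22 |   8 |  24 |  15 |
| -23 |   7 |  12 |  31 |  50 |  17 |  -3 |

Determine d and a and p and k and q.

Rows 2 and 5 both sum to 91, so that's the common total.
The known cells in row 4 total 60, leaving 91 − 60 = 31 for the blank.
The known cells in column 2 total 72, leaving 91 − 72 = 19 for the blank.
The known cells in row 3 total 81, leaving 91 − 81 = 10 for the blank.
The known cells in column 4 total 73, leaving 91 − 73 = 18 for the blank.
The known cells in row 1 total 74, leaving 91 − 74 = 17 for the blank.

d = 31, a = 19, p = 10, k = 18, q = 17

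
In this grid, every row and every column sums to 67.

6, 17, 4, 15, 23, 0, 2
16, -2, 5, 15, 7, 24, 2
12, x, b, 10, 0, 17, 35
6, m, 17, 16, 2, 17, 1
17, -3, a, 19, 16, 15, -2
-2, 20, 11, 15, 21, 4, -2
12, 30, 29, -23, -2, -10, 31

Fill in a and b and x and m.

a = 5, b = -4, x = -3, m = 8

Row 4: 6 + 17 + 16 + 2 + 17 + 1 = 59, so its missing entry is 67 − 59 = 8.
Column 2: 17 − 2 + 8 − 3 + 20 + 30 = 70, so its missing entry is 67 − 70 = -3.
Row 5: 17 − 3 + 19 + 16 + 15 − 2 = 62, so its missing entry is 67 − 62 = 5.
Row 3: 12 − 3 + 10 + 0 + 17 + 35 = 71, so its missing entry is 67 − 71 = -4.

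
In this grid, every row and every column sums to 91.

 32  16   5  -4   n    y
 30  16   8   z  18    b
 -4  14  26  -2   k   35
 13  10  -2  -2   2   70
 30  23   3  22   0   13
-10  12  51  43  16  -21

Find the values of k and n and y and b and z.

The known cells in row 3 total 69, leaving 91 − 69 = 22 for the blank.
The known cells in column 5 total 58, leaving 91 − 58 = 33 for the blank.
The known cells in row 1 total 82, leaving 91 − 82 = 9 for the blank.
The known cells in column 6 total 106, leaving 91 − 106 = -15 for the blank.
The known cells in row 2 total 57, leaving 91 − 57 = 34 for the blank.

k = 22, n = 33, y = 9, b = -15, z = 34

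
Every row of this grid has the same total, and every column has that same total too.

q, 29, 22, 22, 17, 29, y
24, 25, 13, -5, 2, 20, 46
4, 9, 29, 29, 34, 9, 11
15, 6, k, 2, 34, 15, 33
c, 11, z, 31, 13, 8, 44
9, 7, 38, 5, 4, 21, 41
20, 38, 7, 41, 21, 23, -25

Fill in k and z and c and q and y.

k = 20, z = -4, c = 22, q = 31, y = -25

Rows 2 and 3 both sum to 125, so that's the common total.
Column 7 has 46 + 11 + 33 + 44 + 41 − 25 = 150; the blank must be 125 − 150 = -25.
Row 1 has 29 + 22 + 22 + 17 + 29 − 25 = 94; the blank must be 125 − 94 = 31.
Column 1 has 31 + 24 + 4 + 15 + 9 + 20 = 103; the blank must be 125 − 103 = 22.
Row 5 has 22 + 11 + 31 + 13 + 8 + 44 = 129; the blank must be 125 − 129 = -4.
Row 4 has 15 + 6 + 2 + 34 + 15 + 33 = 105; the blank must be 125 − 105 = 20.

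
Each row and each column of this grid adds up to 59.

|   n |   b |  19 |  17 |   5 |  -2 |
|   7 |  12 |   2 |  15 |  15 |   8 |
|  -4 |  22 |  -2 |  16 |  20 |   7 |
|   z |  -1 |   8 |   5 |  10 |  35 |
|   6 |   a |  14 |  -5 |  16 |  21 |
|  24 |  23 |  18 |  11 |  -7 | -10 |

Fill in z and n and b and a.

z = 2, n = 24, b = -4, a = 7

Row 5: 6 + 14 − 5 + 16 + 21 = 52, so its missing entry is 59 − 52 = 7.
Column 2: 12 + 22 − 1 + 7 + 23 = 63, so its missing entry is 59 − 63 = -4.
Row 1: -4 + 19 + 17 + 5 − 2 = 35, so its missing entry is 59 − 35 = 24.
Row 4: -1 + 8 + 5 + 10 + 35 = 57, so its missing entry is 59 − 57 = 2.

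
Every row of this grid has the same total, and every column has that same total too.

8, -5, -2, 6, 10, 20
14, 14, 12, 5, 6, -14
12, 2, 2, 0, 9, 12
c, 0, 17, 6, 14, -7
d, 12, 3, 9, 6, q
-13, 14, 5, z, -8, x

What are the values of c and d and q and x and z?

c = 7, d = 9, q = -2, x = 28, z = 11

Rows 1 and 2 both sum to 37, so that's the common total.
Row 4 has 0 + 17 + 6 + 14 − 7 = 30; the blank must be 37 − 30 = 7.
Column 1 has 8 + 14 + 12 + 7 − 13 = 28; the blank must be 37 − 28 = 9.
Row 5 has 9 + 12 + 3 + 9 + 6 = 39; the blank must be 37 − 39 = -2.
Column 6 has 20 − 14 + 12 − 7 − 2 = 9; the blank must be 37 − 9 = 28.
Row 6 has -13 + 14 + 5 − 8 + 28 = 26; the blank must be 37 − 26 = 11.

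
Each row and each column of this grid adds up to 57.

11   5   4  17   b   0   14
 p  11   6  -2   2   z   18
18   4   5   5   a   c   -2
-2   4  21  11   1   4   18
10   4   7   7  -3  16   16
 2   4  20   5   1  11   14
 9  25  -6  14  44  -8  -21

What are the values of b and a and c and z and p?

b = 6, a = 6, c = 21, z = 13, p = 9

The known cells in row 1 total 51, leaving 57 − 51 = 6 for the blank.
The known cells in column 5 total 51, leaving 57 − 51 = 6 for the blank.
The known cells in column 1 total 48, leaving 57 − 48 = 9 for the blank.
The known cells in row 2 total 44, leaving 57 − 44 = 13 for the blank.
The known cells in row 3 total 36, leaving 57 − 36 = 21 for the blank.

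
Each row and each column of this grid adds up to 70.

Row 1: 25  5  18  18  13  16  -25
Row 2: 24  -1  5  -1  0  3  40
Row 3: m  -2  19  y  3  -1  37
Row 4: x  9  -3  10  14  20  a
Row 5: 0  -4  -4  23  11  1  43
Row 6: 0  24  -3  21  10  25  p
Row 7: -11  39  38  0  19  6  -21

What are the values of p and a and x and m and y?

Column 4 has 18 − 1 + 10 + 23 + 21 + 0 = 71; the blank must be 70 − 71 = -1.
Row 3 has -2 + 19 − 1 + 3 − 1 + 37 = 55; the blank must be 70 − 55 = 15.
Column 1 has 25 + 24 + 15 + 0 + 0 − 11 = 53; the blank must be 70 − 53 = 17.
Row 6 has 0 + 24 − 3 + 21 + 10 + 25 = 77; the blank must be 70 − 77 = -7.
Row 4 has 17 + 9 − 3 + 10 + 14 + 20 = 67; the blank must be 70 − 67 = 3.

p = -7, a = 3, x = 17, m = 15, y = -1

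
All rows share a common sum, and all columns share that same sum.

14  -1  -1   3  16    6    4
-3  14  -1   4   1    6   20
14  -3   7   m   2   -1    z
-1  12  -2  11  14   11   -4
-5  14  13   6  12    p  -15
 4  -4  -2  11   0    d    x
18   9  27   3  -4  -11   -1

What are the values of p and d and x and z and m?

p = 16, d = 14, x = 18, z = 19, m = 3

Rows 1 and 2 both sum to 41, so that's the common total.
Column 4: 3 + 4 + 11 + 6 + 11 + 3 = 38, so its missing entry is 41 − 38 = 3.
Row 5: -5 + 14 + 13 + 6 + 12 − 15 = 25, so its missing entry is 41 − 25 = 16.
Column 6: 6 + 6 − 1 + 11 + 16 − 11 = 27, so its missing entry is 41 − 27 = 14.
Row 3: 14 − 3 + 7 + 3 + 2 − 1 = 22, so its missing entry is 41 − 22 = 19.
Row 6: 4 − 4 − 2 + 11 + 0 + 14 = 23, so its missing entry is 41 − 23 = 18.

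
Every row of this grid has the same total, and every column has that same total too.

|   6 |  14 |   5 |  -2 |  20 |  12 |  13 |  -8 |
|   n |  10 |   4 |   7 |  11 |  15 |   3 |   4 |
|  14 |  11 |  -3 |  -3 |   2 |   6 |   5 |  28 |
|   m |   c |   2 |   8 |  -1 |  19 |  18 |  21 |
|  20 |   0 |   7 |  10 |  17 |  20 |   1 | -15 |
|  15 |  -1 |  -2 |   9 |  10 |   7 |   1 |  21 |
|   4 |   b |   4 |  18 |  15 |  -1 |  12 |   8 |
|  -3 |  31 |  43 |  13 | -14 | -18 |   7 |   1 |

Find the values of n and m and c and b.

n = 6, m = -2, c = -5, b = 0

Rows 1 and 3 both sum to 60, so that's the common total.
Row 2 has 10 + 4 + 7 + 11 + 15 + 3 + 4 = 54; the blank must be 60 − 54 = 6.
Row 7 has 4 + 4 + 18 + 15 − 1 + 12 + 8 = 60; the blank must be 60 − 60 = 0.
Column 2 has 14 + 10 + 11 + 0 − 1 + 0 + 31 = 65; the blank must be 60 − 65 = -5.
Row 4 has -5 + 2 + 8 − 1 + 19 + 18 + 21 = 62; the blank must be 60 − 62 = -2.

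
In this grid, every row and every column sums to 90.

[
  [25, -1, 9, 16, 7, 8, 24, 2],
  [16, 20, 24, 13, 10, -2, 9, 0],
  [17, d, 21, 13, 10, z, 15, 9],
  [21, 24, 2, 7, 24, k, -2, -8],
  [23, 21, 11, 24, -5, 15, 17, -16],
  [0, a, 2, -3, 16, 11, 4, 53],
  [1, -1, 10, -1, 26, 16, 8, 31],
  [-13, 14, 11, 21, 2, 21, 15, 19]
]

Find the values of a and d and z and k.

a = 7, d = 6, z = -1, k = 22

The known cells in row 6 total 83, leaving 90 − 83 = 7 for the blank.
The known cells in column 2 total 84, leaving 90 − 84 = 6 for the blank.
The known cells in row 3 total 91, leaving 90 − 91 = -1 for the blank.
The known cells in row 4 total 68, leaving 90 − 68 = 22 for the blank.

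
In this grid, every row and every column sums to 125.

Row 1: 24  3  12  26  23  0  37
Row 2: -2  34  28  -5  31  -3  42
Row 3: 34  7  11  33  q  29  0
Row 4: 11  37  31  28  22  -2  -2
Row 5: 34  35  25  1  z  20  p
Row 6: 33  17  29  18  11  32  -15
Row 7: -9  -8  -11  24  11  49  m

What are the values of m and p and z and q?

m = 69, p = -6, z = 16, q = 11

Row 7 has -9 − 8 − 11 + 24 + 11 + 49 = 56; the blank must be 125 − 56 = 69.
Row 3 has 34 + 7 + 11 + 33 + 29 + 0 = 114; the blank must be 125 − 114 = 11.
Column 7 has 37 + 42 + 0 − 2 − 15 + 69 = 131; the blank must be 125 − 131 = -6.
Row 5 has 34 + 35 + 25 + 1 + 20 − 6 = 109; the blank must be 125 − 109 = 16.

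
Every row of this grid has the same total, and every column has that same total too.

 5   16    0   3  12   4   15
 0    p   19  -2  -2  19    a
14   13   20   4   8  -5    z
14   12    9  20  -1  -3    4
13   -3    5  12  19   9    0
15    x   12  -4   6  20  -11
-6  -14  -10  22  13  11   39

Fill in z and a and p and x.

Rows 1 and 4 both sum to 55, so that's the common total.
The known cells in row 3 total 54, leaving 55 − 54 = 1 for the blank.
The known cells in column 7 total 48, leaving 55 − 48 = 7 for the blank.
The known cells in row 2 total 41, leaving 55 − 41 = 14 for the blank.
The known cells in row 6 total 38, leaving 55 − 38 = 17 for the blank.

z = 1, a = 7, p = 14, x = 17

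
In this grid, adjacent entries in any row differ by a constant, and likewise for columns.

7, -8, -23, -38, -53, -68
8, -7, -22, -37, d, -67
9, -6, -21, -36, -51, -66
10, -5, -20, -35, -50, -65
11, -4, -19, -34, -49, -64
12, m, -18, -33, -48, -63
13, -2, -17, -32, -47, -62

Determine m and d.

Along each row the entries change by -15 per step; down each column they change by 1.
Row 6: from 12 at column 1, stepping by -15 to column 2 gives -3.
Row 2: from 8 at column 1, stepping by -15 to column 5 gives -52.

m = -3, d = -52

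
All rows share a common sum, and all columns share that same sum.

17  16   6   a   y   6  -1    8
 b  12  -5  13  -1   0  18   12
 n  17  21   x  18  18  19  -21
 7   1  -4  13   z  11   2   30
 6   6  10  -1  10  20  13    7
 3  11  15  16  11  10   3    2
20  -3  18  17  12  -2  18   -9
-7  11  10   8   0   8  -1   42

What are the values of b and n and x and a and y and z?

b = 22, n = 3, x = -4, a = 9, y = 10, z = 11

Rows 5 and 6 both sum to 71, so that's the common total.
Row 4: 7 + 1 − 4 + 13 + 11 + 2 + 30 = 60, so its missing entry is 71 − 60 = 11.
Column 5: -1 + 18 + 11 + 10 + 11 + 12 + 0 = 61, so its missing entry is 71 − 61 = 10.
Row 1: 17 + 16 + 6 + 10 + 6 − 1 + 8 = 62, so its missing entry is 71 − 62 = 9.
Column 4: 9 + 13 + 13 − 1 + 16 + 17 + 8 = 75, so its missing entry is 71 − 75 = -4.
Row 3: 17 + 21 − 4 + 18 + 18 + 19 − 21 = 68, so its missing entry is 71 − 68 = 3.
Row 2: 12 − 5 + 13 − 1 + 0 + 18 + 12 = 49, so its missing entry is 71 − 49 = 22.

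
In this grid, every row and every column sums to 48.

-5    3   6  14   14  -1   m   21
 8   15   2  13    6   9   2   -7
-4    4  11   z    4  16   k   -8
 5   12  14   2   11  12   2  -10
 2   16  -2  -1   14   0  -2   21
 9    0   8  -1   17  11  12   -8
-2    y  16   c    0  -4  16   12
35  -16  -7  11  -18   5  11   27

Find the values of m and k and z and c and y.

The known cells in column 2 total 34, leaving 48 − 34 = 14 for the blank.
The known cells in row 1 total 52, leaving 48 − 52 = -4 for the blank.
The known cells in column 7 total 37, leaving 48 − 37 = 11 for the blank.
The known cells in row 3 total 34, leaving 48 − 34 = 14 for the blank.
The known cells in row 7 total 52, leaving 48 − 52 = -4 for the blank.

m = -4, k = 11, z = 14, c = -4, y = 14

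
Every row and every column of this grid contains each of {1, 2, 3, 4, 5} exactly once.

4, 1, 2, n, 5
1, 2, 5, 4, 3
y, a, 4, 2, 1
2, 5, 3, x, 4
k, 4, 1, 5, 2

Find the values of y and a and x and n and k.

For row 5, column 1: row 5 already has {1, 2, 4, 5}; that leaves 3.
At (row 3, col 2): column 2 already has {1, 2, 4, 5}, so the value is 3.
At (row 1, col 4): row 1 already has {1, 2, 4, 5}, so the value is 3.
For row 3, column 1: row 3 already has {1, 2, 3, 4}; that leaves 5.
At (row 4, col 4): row 4 already has {2, 3, 4, 5}, so the value is 1.

y = 5, a = 3, x = 1, n = 3, k = 3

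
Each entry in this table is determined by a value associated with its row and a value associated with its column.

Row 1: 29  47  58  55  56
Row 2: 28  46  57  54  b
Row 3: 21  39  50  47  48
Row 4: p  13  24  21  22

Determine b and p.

The difference between any two rows is the same in every column — this is an addition table with the headers hidden.
Row 2 minus row 1 is 46 − 47 = -1, so its entry in column 5 is 56 + (-1) = 55.
Row 4 minus row 1 is 13 − 47 = -34, so its entry in column 1 is 29 + (-34) = -5.

b = 55, p = -5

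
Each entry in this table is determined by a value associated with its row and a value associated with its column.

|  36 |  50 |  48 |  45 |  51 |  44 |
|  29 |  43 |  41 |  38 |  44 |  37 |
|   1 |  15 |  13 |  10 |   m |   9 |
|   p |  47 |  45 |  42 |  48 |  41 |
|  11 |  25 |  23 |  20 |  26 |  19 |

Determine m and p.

The difference between any two rows is the same in every column — this is an addition table with the headers hidden.
Row 3 minus row 1 is 10 − 45 = -35, so its entry in column 5 is 51 + (-35) = 16.
Row 4 minus row 1 is 42 − 45 = -3, so its entry in column 1 is 36 + (-3) = 33.

m = 16, p = 33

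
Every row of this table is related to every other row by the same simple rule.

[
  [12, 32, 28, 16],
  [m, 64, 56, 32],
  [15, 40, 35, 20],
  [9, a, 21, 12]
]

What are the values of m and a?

Each row is a constant multiple of every other row — this is a multiplication table with the headers hidden.
Row 2 is 32/16 = 2/1 times row 1, so its entry in column 1 is 12 × 2/1 = 24.
Row 4 is 12/16 = 3/4 times row 1, so its entry in column 2 is 32 × 3/4 = 24.

m = 24, a = 24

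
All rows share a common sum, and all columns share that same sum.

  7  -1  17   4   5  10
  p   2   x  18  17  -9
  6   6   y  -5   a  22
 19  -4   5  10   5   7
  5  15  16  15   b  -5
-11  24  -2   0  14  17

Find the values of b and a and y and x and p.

Rows 1 and 4 both sum to 42, so that's the common total.
The known cells in row 5 total 46, leaving 42 − 46 = -4 for the blank.
The known cells in column 5 total 37, leaving 42 − 37 = 5 for the blank.
The known cells in row 3 total 34, leaving 42 − 34 = 8 for the blank.
The known cells in column 3 total 44, leaving 42 − 44 = -2 for the blank.
The known cells in row 2 total 26, leaving 42 − 26 = 16 for the blank.

b = -4, a = 5, y = 8, x = -2, p = 16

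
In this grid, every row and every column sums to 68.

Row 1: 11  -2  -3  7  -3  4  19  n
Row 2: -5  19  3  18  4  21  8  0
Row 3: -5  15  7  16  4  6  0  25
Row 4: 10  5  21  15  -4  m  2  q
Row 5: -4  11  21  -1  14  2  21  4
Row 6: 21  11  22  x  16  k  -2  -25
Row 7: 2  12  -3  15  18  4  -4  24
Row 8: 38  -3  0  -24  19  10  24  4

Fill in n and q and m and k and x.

Row 1: 11 − 2 − 3 + 7 − 3 + 4 + 19 = 33, so its missing entry is 68 − 33 = 35.
Column 8: 35 + 0 + 25 + 4 − 25 + 24 + 4 = 67, so its missing entry is 68 − 67 = 1.
Column 4: 7 + 18 + 16 + 15 − 1 + 15 − 24 = 46, so its missing entry is 68 − 46 = 22.
Row 6: 21 + 11 + 22 + 22 + 16 − 2 − 25 = 65, so its missing entry is 68 − 65 = 3.
Row 4: 10 + 5 + 21 + 15 − 4 + 2 + 1 = 50, so its missing entry is 68 − 50 = 18.

n = 35, q = 1, m = 18, k = 3, x = 22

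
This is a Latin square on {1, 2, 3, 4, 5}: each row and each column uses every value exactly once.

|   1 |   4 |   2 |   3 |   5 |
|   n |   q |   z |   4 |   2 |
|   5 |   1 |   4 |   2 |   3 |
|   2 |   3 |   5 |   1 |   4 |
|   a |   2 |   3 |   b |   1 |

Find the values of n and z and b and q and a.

n = 3, z = 1, b = 5, q = 5, a = 4

At (row 2, col 3): column 3 already has {2, 3, 4, 5}, so the value is 1.
For row 5, column 4: column 4 already has {1, 2, 3, 4}; that leaves 5.
For row 5, column 1: row 5 already has {1, 2, 3, 5}; that leaves 4.
For row 2, column 2: column 2 already has {1, 2, 3, 4}; that leaves 5.
At (row 2, col 1): row 2 already has {1, 2, 4, 5}, so the value is 3.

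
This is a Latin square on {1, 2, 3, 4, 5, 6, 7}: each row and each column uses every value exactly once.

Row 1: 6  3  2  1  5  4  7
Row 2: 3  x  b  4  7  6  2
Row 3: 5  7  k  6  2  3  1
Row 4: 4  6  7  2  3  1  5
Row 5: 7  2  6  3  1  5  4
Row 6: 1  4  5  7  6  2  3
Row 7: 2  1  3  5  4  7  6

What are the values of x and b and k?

Cell (2,2): column 2 already has {1, 2, 3, 4, 6, 7} → 5.
For row 2, column 3: row 2 already has {2, 3, 4, 5, 6, 7}; that leaves 1.
At (row 3, col 3): row 3 already has {1, 2, 3, 5, 6, 7}, so the value is 4.

x = 5, b = 1, k = 4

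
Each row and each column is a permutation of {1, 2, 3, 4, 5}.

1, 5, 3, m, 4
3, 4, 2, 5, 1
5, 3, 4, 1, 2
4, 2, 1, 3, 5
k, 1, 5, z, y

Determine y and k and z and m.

Cell (5,5): column 5 already has {1, 2, 4, 5} → 3.
For row 5, column 1: column 1 already has {1, 3, 4, 5}; that leaves 2.
For row 1, column 4: row 1 already has {1, 3, 4, 5}; that leaves 2.
Cell (5,4): row 5 already has {1, 2, 3, 5} → 4.

y = 3, k = 2, z = 4, m = 2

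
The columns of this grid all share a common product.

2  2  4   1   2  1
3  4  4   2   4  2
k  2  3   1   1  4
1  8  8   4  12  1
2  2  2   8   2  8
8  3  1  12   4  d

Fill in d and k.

Columns 4 and 5 each multiply to 768, so every column has product 768.
Column 6: 1×2×4×1×8 = 64, so the missing entry is 768 ÷ 64 = 12.
Column 1: 2×3×1×2×8 = 96, so the missing entry is 768 ÷ 96 = 8.

d = 12, k = 8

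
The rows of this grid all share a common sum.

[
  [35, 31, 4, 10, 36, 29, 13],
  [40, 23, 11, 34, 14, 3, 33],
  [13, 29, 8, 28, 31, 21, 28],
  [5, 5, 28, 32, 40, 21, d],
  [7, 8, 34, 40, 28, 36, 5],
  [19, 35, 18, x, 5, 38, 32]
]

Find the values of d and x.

The complete rows each total 158.
Row 4 is missing 158 − 131 = 27 (since 5 + 5 + 28 + 32 + 40 + 21 = 131).
Row 6 is missing 158 − 147 = 11 (since 19 + 35 + 18 + 5 + 38 + 32 = 147).

d = 27, x = 11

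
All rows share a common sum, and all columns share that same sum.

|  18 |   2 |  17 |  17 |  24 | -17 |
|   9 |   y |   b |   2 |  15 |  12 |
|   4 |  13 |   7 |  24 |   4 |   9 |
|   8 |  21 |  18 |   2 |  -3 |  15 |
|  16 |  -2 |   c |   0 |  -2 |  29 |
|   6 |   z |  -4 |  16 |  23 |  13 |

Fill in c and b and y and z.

Rows 1 and 3 both sum to 61, so that's the common total.
The known cells in row 6 total 54, leaving 61 − 54 = 7 for the blank.
The known cells in column 2 total 41, leaving 61 − 41 = 20 for the blank.
The known cells in row 2 total 58, leaving 61 − 58 = 3 for the blank.
The known cells in row 5 total 41, leaving 61 − 41 = 20 for the blank.

c = 20, b = 3, y = 20, z = 7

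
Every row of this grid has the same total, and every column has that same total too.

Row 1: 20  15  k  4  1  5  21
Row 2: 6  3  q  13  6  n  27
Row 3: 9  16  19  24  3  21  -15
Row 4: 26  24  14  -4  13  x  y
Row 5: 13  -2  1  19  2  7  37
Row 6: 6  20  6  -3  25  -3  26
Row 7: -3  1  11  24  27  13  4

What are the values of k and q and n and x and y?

k = 11, q = 15, n = 7, x = 27, y = -23

Rows 3 and 5 both sum to 77, so that's the common total.
Row 1 has 20 + 15 + 4 + 1 + 5 + 21 = 66; the blank must be 77 − 66 = 11.
Column 3 has 11 + 19 + 14 + 1 + 6 + 11 = 62; the blank must be 77 − 62 = 15.
Row 2 has 6 + 3 + 15 + 13 + 6 + 27 = 70; the blank must be 77 − 70 = 7.
Column 7 has 21 + 27 − 15 + 37 + 26 + 4 = 100; the blank must be 77 − 100 = -23.
Row 4 has 26 + 24 + 14 − 4 + 13 − 23 = 50; the blank must be 77 − 50 = 27.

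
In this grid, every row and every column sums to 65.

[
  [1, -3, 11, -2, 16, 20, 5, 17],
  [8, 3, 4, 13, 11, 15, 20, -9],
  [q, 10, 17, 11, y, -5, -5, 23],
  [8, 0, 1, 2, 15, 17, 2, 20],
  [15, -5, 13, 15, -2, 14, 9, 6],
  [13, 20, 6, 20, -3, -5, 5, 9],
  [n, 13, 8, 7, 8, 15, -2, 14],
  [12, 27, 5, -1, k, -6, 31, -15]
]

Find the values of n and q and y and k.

n = 2, q = 6, y = 8, k = 12

Row 8 has 12 + 27 + 5 − 1 − 6 + 31 − 15 = 53; the blank must be 65 − 53 = 12.
Column 5 has 16 + 11 + 15 − 2 − 3 + 8 + 12 = 57; the blank must be 65 − 57 = 8.
Row 3 has 10 + 17 + 11 + 8 − 5 − 5 + 23 = 59; the blank must be 65 − 59 = 6.
Row 7 has 13 + 8 + 7 + 8 + 15 − 2 + 14 = 63; the blank must be 65 − 63 = 2.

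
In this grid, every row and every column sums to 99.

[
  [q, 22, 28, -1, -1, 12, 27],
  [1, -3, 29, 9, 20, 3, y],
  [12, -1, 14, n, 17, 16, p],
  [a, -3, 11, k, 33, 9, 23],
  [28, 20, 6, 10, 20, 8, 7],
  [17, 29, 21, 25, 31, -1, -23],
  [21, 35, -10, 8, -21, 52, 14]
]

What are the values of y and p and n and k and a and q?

y = 40, p = 11, n = 30, k = 18, a = 8, q = 12

The known cells in row 1 total 87, leaving 99 − 87 = 12 for the blank.
The known cells in column 1 total 91, leaving 99 − 91 = 8 for the blank.
The known cells in row 4 total 81, leaving 99 − 81 = 18 for the blank.
The known cells in column 4 total 69, leaving 99 − 69 = 30 for the blank.
The known cells in row 3 total 88, leaving 99 − 88 = 11 for the blank.
The known cells in row 2 total 59, leaving 99 − 59 = 40 for the blank.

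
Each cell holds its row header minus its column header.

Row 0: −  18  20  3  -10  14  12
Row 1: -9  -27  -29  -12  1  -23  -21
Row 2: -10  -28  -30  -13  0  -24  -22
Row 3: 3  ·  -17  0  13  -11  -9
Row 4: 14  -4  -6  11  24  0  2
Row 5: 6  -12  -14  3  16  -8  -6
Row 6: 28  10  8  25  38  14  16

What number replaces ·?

3 − 18 = -15.

-15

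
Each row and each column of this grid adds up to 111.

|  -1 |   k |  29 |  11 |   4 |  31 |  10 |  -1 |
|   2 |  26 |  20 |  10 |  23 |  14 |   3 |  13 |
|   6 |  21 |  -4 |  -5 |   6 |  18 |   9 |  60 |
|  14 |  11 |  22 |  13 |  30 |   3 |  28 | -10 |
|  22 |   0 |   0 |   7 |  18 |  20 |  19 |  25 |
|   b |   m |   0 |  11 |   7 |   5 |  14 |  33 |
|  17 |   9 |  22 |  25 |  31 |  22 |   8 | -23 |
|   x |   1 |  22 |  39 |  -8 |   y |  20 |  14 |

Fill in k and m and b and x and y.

k = 28, m = 15, b = 26, x = 25, y = -2

The known cells in row 1 total 83, leaving 111 − 83 = 28 for the blank.
The known cells in column 2 total 96, leaving 111 − 96 = 15 for the blank.
The known cells in row 6 total 85, leaving 111 − 85 = 26 for the blank.
The known cells in column 1 total 86, leaving 111 − 86 = 25 for the blank.
The known cells in row 8 total 113, leaving 111 − 113 = -2 for the blank.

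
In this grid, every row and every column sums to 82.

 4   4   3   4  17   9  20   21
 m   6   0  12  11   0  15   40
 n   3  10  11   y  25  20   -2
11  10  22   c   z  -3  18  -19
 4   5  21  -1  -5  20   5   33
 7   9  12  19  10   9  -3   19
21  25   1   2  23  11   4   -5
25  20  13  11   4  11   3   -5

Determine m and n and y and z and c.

m = -2, n = 12, y = 3, z = 19, c = 24

Column 4 has 4 + 12 + 11 − 1 + 19 + 2 + 11 = 58; the blank must be 82 − 58 = 24.
Row 4 has 11 + 10 + 22 + 24 − 3 + 18 − 19 = 63; the blank must be 82 − 63 = 19.
Column 5 has 17 + 11 + 19 − 5 + 10 + 23 + 4 = 79; the blank must be 82 − 79 = 3.
Row 3 has 3 + 10 + 11 + 3 + 25 + 20 − 2 = 70; the blank must be 82 − 70 = 12.
Row 2 has 6 + 0 + 12 + 11 + 0 + 15 + 40 = 84; the blank must be 82 − 84 = -2.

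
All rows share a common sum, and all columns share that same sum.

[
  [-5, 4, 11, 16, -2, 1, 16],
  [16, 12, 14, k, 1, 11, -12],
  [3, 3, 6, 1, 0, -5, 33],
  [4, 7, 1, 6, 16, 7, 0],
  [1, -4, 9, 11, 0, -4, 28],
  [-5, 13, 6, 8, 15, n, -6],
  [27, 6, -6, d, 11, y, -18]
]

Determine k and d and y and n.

Rows 1 and 3 both sum to 41, so that's the common total.
Row 2 has 16 + 12 + 14 + 1 + 11 − 12 = 42; the blank must be 41 − 42 = -1.
Column 4 has 16 − 1 + 1 + 6 + 11 + 8 = 41; the blank must be 41 − 41 = 0.
Row 7 has 27 + 6 − 6 + 0 + 11 − 18 = 20; the blank must be 41 − 20 = 21.
Row 6 has -5 + 13 + 6 + 8 + 15 − 6 = 31; the blank must be 41 − 31 = 10.

k = -1, d = 0, y = 21, n = 10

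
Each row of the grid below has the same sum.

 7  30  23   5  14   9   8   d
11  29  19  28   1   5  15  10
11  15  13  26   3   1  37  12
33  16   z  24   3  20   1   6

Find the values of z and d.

The complete rows each total 118.
Row 4 is missing 118 − 103 = 15 (since 33 + 16 + 24 + 3 + 20 + 1 + 6 = 103).
Row 1 is missing 118 − 96 = 22 (since 7 + 30 + 23 + 5 + 14 + 9 + 8 = 96).

z = 15, d = 22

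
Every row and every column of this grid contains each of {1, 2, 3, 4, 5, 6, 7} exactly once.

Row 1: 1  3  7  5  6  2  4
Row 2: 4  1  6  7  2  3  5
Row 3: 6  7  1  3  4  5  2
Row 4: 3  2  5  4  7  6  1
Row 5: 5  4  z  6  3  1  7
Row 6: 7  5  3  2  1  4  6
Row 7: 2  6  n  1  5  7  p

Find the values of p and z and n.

For row 7, column 7: column 7 already has {1, 2, 4, 5, 6, 7}; that leaves 3.
For row 7, column 3: row 7 already has {1, 2, 3, 5, 6, 7}; that leaves 4.
For row 5, column 3: row 5 already has {1, 3, 4, 5, 6, 7}; that leaves 2.

p = 3, z = 2, n = 4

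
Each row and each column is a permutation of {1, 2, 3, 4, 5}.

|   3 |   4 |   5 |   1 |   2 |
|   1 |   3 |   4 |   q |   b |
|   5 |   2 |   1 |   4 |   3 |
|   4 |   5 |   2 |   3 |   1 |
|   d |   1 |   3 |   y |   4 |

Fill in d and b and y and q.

For row 5, column 1: column 1 already has {1, 3, 4, 5}; that leaves 2.
At (row 2, col 5): column 5 already has {1, 2, 3, 4}, so the value is 5.
At (row 2, col 4): row 2 already has {1, 3, 4, 5}, so the value is 2.
At (row 5, col 4): row 5 already has {1, 2, 3, 4}, so the value is 5.

d = 2, b = 5, y = 5, q = 2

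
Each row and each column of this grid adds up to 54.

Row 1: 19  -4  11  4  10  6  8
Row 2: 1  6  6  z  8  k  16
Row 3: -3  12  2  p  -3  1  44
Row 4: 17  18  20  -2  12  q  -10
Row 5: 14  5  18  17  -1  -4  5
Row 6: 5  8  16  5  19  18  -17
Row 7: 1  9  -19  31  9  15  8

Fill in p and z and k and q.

Row 3 has -3 + 12 + 2 − 3 + 1 + 44 = 53; the blank must be 54 − 53 = 1.
Column 4 has 4 + 1 − 2 + 17 + 5 + 31 = 56; the blank must be 54 − 56 = -2.
Row 4 has 17 + 18 + 20 − 2 + 12 − 10 = 55; the blank must be 54 − 55 = -1.
Row 2 has 1 + 6 + 6 − 2 + 8 + 16 = 35; the blank must be 54 − 35 = 19.

p = 1, z = -2, k = 19, q = -1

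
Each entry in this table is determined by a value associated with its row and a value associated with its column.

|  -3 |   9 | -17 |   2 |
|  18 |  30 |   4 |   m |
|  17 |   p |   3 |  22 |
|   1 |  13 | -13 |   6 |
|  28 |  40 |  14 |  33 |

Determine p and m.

The difference between any two rows is the same in every column — this is an addition table with the headers hidden.
Row 3 minus row 1 is 17 − (-3) = 20, so its entry in column 2 is 9 + 20 = 29.
Row 2 minus row 1 is 18 − (-3) = 21, so its entry in column 4 is 2 + 21 = 23.

p = 29, m = 23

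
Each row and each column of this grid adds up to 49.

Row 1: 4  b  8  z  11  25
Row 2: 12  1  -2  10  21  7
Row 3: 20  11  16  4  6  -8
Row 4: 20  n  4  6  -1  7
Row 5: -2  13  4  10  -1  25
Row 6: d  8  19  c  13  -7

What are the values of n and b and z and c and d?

Row 4 has 20 + 4 + 6 − 1 + 7 = 36; the blank must be 49 − 36 = 13.
Column 2 has 1 + 11 + 13 + 13 + 8 = 46; the blank must be 49 − 46 = 3.
Row 1 has 4 + 3 + 8 + 11 + 25 = 51; the blank must be 49 − 51 = -2.
Column 1 has 4 + 12 + 20 + 20 − 2 = 54; the blank must be 49 − 54 = -5.
Row 6 has -5 + 8 + 19 + 13 − 7 = 28; the blank must be 49 − 28 = 21.

n = 13, b = 3, z = -2, c = 21, d = -5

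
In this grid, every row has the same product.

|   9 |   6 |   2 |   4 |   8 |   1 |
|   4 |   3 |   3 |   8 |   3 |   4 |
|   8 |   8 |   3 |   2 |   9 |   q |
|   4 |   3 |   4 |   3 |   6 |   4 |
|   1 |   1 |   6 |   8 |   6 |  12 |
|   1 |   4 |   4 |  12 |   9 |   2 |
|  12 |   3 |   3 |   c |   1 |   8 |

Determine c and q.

c = 4, q = 1

Rows 4 and 6 each multiply to 3456, so every row has product 3456.
Row 7: 12×3×3×1×8 = 864, so the missing entry is 3456 ÷ 864 = 4.
Row 3: 8×8×3×2×9 = 3456, so the missing entry is 3456 ÷ 3456 = 1.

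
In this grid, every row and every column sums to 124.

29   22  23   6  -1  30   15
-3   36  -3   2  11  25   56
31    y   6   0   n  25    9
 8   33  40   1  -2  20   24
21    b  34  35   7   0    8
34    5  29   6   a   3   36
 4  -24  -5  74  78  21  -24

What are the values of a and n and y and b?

Row 6 has 34 + 5 + 29 + 6 + 3 + 36 = 113; the blank must be 124 − 113 = 11.
Column 5 has -1 + 11 − 2 + 7 + 11 + 78 = 104; the blank must be 124 − 104 = 20.
Row 3 has 31 + 6 + 0 + 20 + 25 + 9 = 91; the blank must be 124 − 91 = 33.
Row 5 has 21 + 34 + 35 + 7 + 0 + 8 = 105; the blank must be 124 − 105 = 19.

a = 11, n = 20, y = 33, b = 19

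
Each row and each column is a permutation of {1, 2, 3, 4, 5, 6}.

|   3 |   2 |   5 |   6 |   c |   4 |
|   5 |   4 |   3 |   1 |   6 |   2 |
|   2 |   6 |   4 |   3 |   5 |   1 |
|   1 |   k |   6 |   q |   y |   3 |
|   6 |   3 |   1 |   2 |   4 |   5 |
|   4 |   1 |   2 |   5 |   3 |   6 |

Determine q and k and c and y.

q = 4, k = 5, c = 1, y = 2

For row 4, column 2: column 2 already has {1, 2, 3, 4, 6}; that leaves 5.
At (row 4, col 4): column 4 already has {1, 2, 3, 5, 6}, so the value is 4.
For row 1, column 5: row 1 already has {2, 3, 4, 5, 6}; that leaves 1.
For row 4, column 5: row 4 already has {1, 3, 4, 5, 6}; that leaves 2.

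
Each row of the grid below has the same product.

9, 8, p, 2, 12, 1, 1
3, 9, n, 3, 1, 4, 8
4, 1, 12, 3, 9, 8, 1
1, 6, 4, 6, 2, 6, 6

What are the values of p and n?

Rows 3 and 4 each multiply to 10368, so every row has product 10368.
Row 1: 9×8×2×12×1×1 = 1728, so the missing entry is 10368 ÷ 1728 = 6.
Row 2: 3×9×3×1×4×8 = 2592, so the missing entry is 10368 ÷ 2592 = 4.

p = 6, n = 4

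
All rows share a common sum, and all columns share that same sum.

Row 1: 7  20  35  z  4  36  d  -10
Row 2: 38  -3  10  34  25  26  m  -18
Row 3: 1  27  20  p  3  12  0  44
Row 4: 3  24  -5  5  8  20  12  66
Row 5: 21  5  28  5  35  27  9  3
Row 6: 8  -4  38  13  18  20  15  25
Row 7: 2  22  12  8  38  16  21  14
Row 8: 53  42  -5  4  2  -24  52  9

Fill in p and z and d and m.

Rows 4 and 5 both sum to 133, so that's the common total.
Row 3: 1 + 27 + 20 + 3 + 12 + 0 + 44 = 107, so its missing entry is 133 − 107 = 26.
Row 2: 38 − 3 + 10 + 34 + 25 + 26 − 18 = 112, so its missing entry is 133 − 112 = 21.
Column 4: 34 + 26 + 5 + 5 + 13 + 8 + 4 = 95, so its missing entry is 133 − 95 = 38.
Row 1: 7 + 20 + 35 + 38 + 4 + 36 − 10 = 130, so its missing entry is 133 − 130 = 3.

p = 26, z = 38, d = 3, m = 21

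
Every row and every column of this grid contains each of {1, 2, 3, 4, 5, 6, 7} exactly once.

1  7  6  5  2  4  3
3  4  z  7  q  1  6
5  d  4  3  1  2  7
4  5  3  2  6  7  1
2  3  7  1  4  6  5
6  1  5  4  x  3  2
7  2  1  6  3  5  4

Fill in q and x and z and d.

q = 5, x = 7, z = 2, d = 6

At (row 6, col 5): row 6 already has {1, 2, 3, 4, 5, 6}, so the value is 7.
For row 2, column 3: column 3 already has {1, 3, 4, 5, 6, 7}; that leaves 2.
Cell (3,2): row 3 already has {1, 2, 3, 4, 5, 7} → 6.
At (row 2, col 5): row 2 already has {1, 2, 3, 4, 6, 7}, so the value is 5.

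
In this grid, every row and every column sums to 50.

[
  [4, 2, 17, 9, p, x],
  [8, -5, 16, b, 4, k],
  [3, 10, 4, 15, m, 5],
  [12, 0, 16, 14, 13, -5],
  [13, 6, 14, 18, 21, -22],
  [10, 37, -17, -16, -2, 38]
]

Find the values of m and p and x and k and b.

m = 13, p = 1, x = 17, k = 17, b = 10

Row 3 has 3 + 10 + 4 + 15 + 5 = 37; the blank must be 50 − 37 = 13.
Column 5 has 4 + 13 + 13 + 21 − 2 = 49; the blank must be 50 − 49 = 1.
Row 1 has 4 + 2 + 17 + 9 + 1 = 33; the blank must be 50 − 33 = 17.
Column 6 has 17 + 5 − 5 − 22 + 38 = 33; the blank must be 50 − 33 = 17.
Row 2 has 8 − 5 + 16 + 4 + 17 = 40; the blank must be 50 − 40 = 10.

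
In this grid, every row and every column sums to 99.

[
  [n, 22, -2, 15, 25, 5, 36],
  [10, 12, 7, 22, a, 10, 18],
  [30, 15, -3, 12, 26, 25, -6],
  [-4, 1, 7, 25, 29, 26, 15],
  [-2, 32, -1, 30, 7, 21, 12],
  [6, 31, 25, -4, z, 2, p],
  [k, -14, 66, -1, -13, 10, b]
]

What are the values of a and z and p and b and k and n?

Row 1 has 22 − 2 + 15 + 25 + 5 + 36 = 101; the blank must be 99 − 101 = -2.
Row 2 has 10 + 12 + 7 + 22 + 10 + 18 = 79; the blank must be 99 − 79 = 20.
Column 5 has 25 + 20 + 26 + 29 + 7 − 13 = 94; the blank must be 99 − 94 = 5.
Row 6 has 6 + 31 + 25 − 4 + 5 + 2 = 65; the blank must be 99 − 65 = 34.
Column 1 has -2 + 10 + 30 − 4 − 2 + 6 = 38; the blank must be 99 − 38 = 61.
Row 7 has 61 − 14 + 66 − 1 − 13 + 10 = 109; the blank must be 99 − 109 = -10.

a = 20, z = 5, p = 34, b = -10, k = 61, n = -2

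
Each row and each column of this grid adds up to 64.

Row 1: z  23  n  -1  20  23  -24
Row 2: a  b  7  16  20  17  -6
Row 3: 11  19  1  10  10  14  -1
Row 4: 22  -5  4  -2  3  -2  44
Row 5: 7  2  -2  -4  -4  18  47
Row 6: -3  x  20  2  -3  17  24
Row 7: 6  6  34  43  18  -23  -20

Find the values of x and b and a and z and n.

Row 6: -3 + 20 + 2 − 3 + 17 + 24 = 57, so its missing entry is 64 − 57 = 7.
Column 2: 23 + 19 − 5 + 2 + 7 + 6 = 52, so its missing entry is 64 − 52 = 12.
Column 3: 7 + 1 + 4 − 2 + 20 + 34 = 64, so its missing entry is 64 − 64 = 0.
Row 1: 23 + 0 − 1 + 20 + 23 − 24 = 41, so its missing entry is 64 − 41 = 23.
Row 2: 12 + 7 + 16 + 20 + 17 − 6 = 66, so its missing entry is 64 − 66 = -2.

x = 7, b = 12, a = -2, z = 23, n = 0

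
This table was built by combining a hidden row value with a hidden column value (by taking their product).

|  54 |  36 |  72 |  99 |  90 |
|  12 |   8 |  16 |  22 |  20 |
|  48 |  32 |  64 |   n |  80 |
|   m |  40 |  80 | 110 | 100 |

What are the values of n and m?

n = 88, m = 60

Each row is a constant multiple of every other row — this is a multiplication table with the headers hidden.
Row 3 is 80/90 = 8/9 times row 1, so its entry in column 4 is 99 × 8/9 = 88.
Row 4 is 100/90 = 10/9 times row 1, so its entry in column 1 is 54 × 10/9 = 60.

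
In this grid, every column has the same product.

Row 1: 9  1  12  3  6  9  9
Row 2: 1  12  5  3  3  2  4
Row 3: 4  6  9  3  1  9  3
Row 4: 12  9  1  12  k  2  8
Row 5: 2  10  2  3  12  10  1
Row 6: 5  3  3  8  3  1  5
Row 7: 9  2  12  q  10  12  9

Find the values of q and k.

q = 5, k = 6

Columns 1 and 7 each multiply to 38880, so every column has product 38880.
Column 4: 3×3×3×12×3×8 = 7776, so the missing entry is 38880 ÷ 7776 = 5.
Column 5: 6×3×1×12×3×10 = 6480, so the missing entry is 38880 ÷ 6480 = 6.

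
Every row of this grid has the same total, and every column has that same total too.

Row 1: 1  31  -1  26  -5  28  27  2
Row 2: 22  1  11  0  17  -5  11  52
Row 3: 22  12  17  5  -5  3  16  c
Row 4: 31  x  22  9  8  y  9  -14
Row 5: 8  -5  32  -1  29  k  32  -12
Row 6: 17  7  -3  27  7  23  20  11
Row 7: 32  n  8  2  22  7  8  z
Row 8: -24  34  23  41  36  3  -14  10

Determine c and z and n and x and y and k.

c = 39, z = 21, n = 9, x = 20, y = 24, k = 26

Rows 1 and 2 both sum to 109, so that's the common total.
Row 3: 22 + 12 + 17 + 5 − 5 + 3 + 16 = 70, so its missing entry is 109 − 70 = 39.
Column 8: 2 + 52 + 39 − 14 − 12 + 11 + 10 = 88, so its missing entry is 109 − 88 = 21.
Row 7: 32 + 8 + 2 + 22 + 7 + 8 + 21 = 100, so its missing entry is 109 − 100 = 9.
Column 2: 31 + 1 + 12 − 5 + 7 + 9 + 34 = 89, so its missing entry is 109 − 89 = 20.
Row 5: 8 − 5 + 32 − 1 + 29 + 32 − 12 = 83, so its missing entry is 109 − 83 = 26.
Row 4: 31 + 20 + 22 + 9 + 8 + 9 − 14 = 85, so its missing entry is 109 − 85 = 24.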